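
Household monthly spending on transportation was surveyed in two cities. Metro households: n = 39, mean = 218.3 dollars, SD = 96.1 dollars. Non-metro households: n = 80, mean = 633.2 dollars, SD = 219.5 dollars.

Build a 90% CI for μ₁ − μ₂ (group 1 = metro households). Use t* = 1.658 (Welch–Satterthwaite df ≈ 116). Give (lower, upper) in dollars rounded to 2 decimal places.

(-462.93, -366.87)

Standard errors of each mean: 96.1/√39 = 15.3883 and 219.5/√80 = 24.5408.
SE(x̄₁ − x̄₂) = √(15.3883² + 24.5408²) = 28.9664 for independent samples with unequal variances.
With t* = 1.658, the margin is 1.658 × 28.9664 = 48.0263.
x̄₁ − x̄₂ = 218.3 − 633.2 = -414.9000; the interval is -414.9000 ± 48.0263 = (-462.93, -366.87).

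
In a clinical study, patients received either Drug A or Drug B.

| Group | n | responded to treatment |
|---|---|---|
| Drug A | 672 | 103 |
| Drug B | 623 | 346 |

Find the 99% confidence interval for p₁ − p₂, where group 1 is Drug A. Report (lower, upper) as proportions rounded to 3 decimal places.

p̂₁ = 103/672 = 0.1533 and p̂₂ = 346/623 = 0.5554.
SE₁ = √(p̂₁(1−p̂₁)/n₁) = √(0.1533·0.8467/672) = 0.01390; SE₂ = √(0.5554·0.4446/623) = 0.01991.
Independent samples: SE of the difference = √(SE₁² + SE₂²) = √(0.00019321 + 0.0003964081) = 0.02428.
z* for 99% confidence is 2.576, so the margin of error is 2.576 × 0.02428 = 0.06255.
Point estimate p̂₁ − p̂₂ = 0.1533 − 0.5554 = -0.4021.
-0.4021 ± 0.06255 → (-0.465, -0.340).

(-0.465, -0.340)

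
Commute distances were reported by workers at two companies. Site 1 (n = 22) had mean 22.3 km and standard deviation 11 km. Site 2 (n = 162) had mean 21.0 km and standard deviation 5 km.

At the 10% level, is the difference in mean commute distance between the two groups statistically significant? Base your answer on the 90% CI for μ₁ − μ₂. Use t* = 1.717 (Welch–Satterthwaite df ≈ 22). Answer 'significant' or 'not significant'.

SE₁ = s₁/√n₁ = 11/√22 = 2.3452; SE₂ = 5/√162 = 0.3928.
Independent samples, unequal variances: SE_diff = √(SE₁² + SE₂²) = √(5.49996304 + 0.15429184) = 2.3779.
t* = 1.717, so margin of error = 1.717 × 2.3779 = 4.0829.
Difference in means = 22.3 − 21.0 = 1.3000.
1.3000 ± 4.0829 → (-2.7829, 5.3829).
The interval (-2.7829, 5.3829) contains 0, so the difference is not significant.

not significant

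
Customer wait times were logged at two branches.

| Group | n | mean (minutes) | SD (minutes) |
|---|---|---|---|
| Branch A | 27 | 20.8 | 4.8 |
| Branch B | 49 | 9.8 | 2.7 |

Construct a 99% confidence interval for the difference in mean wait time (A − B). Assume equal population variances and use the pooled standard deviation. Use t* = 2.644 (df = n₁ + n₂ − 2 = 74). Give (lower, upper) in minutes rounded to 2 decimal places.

(8.73, 13.27)

Pooled variance s_p² = [26·4.8² + 48·2.7²] / (27+49−2) = 12.8238, so s_p = 3.5810.
SE_diff = s_p·√(1/n₁ + 1/n₂) = 3.5810·√(1/27 + 1/49) = 0.8583.
t* = 2.644; margin = 2.644 × 0.8583 = 2.2693.
Difference = 20.8 − 9.8 = 11.0000.
11.0000 ± 2.2693 → (8.73, 13.27).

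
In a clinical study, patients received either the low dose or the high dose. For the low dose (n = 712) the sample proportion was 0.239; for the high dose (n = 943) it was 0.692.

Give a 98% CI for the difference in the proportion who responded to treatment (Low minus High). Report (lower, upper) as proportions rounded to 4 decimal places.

(-0.5040, -0.4020)

The two standard errors are √(0.2390×0.7610/712) = 0.01598 and √(0.6920×0.3080/943) = 0.01503.
Because the samples are independent, SE_diff = √(0.01598² + 0.01503²) = 0.02194.
Using z* = 2.326 for 98%, ME = 2.326 × 0.02194 = 0.05103.
p̂₁ − p̂₂ = -0.4530; interval -0.4530 ± 0.05103 gives (-0.5040, -0.4020).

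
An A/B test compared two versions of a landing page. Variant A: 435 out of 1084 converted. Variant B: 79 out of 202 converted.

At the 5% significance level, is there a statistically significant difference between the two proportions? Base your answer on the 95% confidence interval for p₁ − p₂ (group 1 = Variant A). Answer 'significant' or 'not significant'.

not significant

First, p̂₁ = 435/1084 = 0.4013; p̂₂ = 79/202 = 0.3911.
The two standard errors are √(0.4013×0.5987/1084) = 0.01489 and √(0.3911×0.6089/202) = 0.03434.
Because the samples are independent, SE_diff = √(0.01489² + 0.03434²) = 0.03743.
Using z* = 1.960 for 95%, ME = 1.960 × 0.03743 = 0.07336.
p̂₁ − p̂₂ = 0.0102; interval 0.0102 ± 0.07336 gives (-0.06316, 0.08356).
The interval (-0.06316, 0.08356) contains 0, so the difference is not significant.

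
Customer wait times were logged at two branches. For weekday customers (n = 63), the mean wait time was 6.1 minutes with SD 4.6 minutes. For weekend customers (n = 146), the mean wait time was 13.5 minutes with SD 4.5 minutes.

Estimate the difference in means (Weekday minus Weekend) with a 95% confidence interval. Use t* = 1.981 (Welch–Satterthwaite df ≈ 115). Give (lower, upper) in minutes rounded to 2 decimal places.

Standard errors of each mean: 4.6/√63 = 0.5795 and 4.5/√146 = 0.3724.
SE(x̄₁ − x̄₂) = √(0.5795² + 0.3724²) = 0.6888 for independent samples with unequal variances.
With t* = 1.981, the margin is 1.981 × 0.6888 = 1.3645.
x̄₁ − x̄₂ = 6.1 − 13.5 = -7.4000; the interval is -7.4000 ± 1.3645 = (-8.76, -6.04).

(-8.76, -6.04)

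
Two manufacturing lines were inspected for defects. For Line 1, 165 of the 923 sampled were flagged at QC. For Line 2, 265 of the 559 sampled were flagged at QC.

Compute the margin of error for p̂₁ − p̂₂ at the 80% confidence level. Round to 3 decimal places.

p̂₁ = 165/923 = 0.1788 and p̂₂ = 265/559 = 0.4741.
SE₁ = √(p̂₁(1−p̂₁)/n₁) = √(0.1788·0.8212/923) = 0.01261; SE₂ = √(0.4741·0.5259/559) = 0.02112.
Independent samples: SE of the difference = √(SE₁² + SE₂²) = √(0.0001590121 + 0.0004460544) = 0.02460.
z* for 80% confidence is 1.282, so the margin of error is 1.282 × 0.02460 = 0.03154.

0.032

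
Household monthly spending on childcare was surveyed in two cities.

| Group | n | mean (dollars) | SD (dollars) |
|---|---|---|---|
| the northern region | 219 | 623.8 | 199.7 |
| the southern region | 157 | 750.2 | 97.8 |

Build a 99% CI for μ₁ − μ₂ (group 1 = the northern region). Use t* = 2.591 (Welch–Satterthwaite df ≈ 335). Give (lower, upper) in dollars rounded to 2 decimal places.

(-166.79, -86.01)

SE₁ = s₁/√n₁ = 199.7/√219 = 13.4945; SE₂ = 97.8/√157 = 7.8053.
Independent samples, unequal variances: SE_diff = √(SE₁² + SE₂²) = √(182.10153025 + 60.92270809) = 15.5892.
t* = 2.591, so margin of error = 2.591 × 15.5892 = 40.3916.
Difference in means = 623.8 − 750.2 = -126.4000.
-126.4000 ± 40.3916 → (-166.79, -86.01).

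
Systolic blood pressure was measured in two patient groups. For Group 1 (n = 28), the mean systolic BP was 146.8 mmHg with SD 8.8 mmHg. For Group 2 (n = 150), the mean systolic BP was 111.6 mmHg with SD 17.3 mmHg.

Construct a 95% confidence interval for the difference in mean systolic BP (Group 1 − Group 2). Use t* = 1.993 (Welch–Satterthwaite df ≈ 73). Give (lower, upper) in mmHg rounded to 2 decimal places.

(30.85, 39.55)

SE₁ = s₁/√n₁ = 8.8/√28 = 1.6630; SE₂ = 17.3/√150 = 1.4125.
Independent samples, unequal variances: SE_diff = √(SE₁² + SE₂²) = √(2.765569 + 1.99515625) = 2.1819.
t* = 1.993, so margin of error = 1.993 × 2.1819 = 4.3485.
Difference in means = 146.8 − 111.6 = 35.2000.
35.2000 ± 4.3485 → (30.85, 39.55).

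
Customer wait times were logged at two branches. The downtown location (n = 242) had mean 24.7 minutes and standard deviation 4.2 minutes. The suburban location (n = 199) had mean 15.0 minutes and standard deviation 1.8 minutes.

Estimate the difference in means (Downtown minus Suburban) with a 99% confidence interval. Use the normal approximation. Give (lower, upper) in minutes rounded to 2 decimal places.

SE₁ = s₁/√n₁ = 4.2/√242 = 0.2700; SE₂ = 1.8/√199 = 0.1276.
Independent samples, unequal variances: SE_diff = √(SE₁² + SE₂²) = √(0.0729 + 0.01628176) = 0.2986.
z* = 2.576, so margin of error = 2.576 × 0.2986 = 0.7692.
Difference in means = 24.7 − 15.0 = 9.7000.
9.7000 ± 0.7692 → (8.93, 10.47).

(8.93, 10.47)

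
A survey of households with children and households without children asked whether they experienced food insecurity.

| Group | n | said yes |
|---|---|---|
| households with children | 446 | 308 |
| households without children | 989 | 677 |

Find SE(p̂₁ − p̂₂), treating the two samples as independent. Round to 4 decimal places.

0.0264

p̂₁ = 308/446 = 0.6906 and p̂₂ = 677/989 = 0.6845.
SE₁ = √(p̂₁(1−p̂₁)/n₁) = √(0.6906·0.3094/446) = 0.02189; SE₂ = √(0.6845·0.3155/989) = 0.01478.
Independent samples: SE of the difference = √(SE₁² + SE₂²) = √(0.0004791721 + 0.0002184484) = 0.02641.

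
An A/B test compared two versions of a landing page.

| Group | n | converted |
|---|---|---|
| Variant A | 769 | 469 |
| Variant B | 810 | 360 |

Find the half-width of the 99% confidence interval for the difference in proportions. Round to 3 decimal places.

p̂₁ = 469/769 = 0.6099 and p̂₂ = 360/810 = 0.4444.
SE₁ = √(p̂₁(1−p̂₁)/n₁) = √(0.6099·0.3901/769) = 0.01759; SE₂ = √(0.4444·0.5556/810) = 0.01746.
Independent samples: SE of the difference = √(SE₁² + SE₂²) = √(0.0003094081 + 0.0003048516) = 0.02478.
z* for 99% confidence is 2.576, so the margin of error is 2.576 × 0.02478 = 0.06383.

0.064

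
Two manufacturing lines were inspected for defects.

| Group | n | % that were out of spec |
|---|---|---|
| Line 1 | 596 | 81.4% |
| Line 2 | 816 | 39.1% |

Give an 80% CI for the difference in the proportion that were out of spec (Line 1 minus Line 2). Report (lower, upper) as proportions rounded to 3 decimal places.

SE₁ = √(p̂₁(1−p̂₁)/n₁) = √(0.8140·0.1860/596) = 0.01594; SE₂ = √(0.3910·0.6090/816) = 0.01708.
Independent samples: SE of the difference = √(SE₁² + SE₂²) = √(0.0002540836 + 0.0002917264) = 0.02336.
z* for 80% confidence is 1.282, so the margin of error is 1.282 × 0.02336 = 0.02995.
Point estimate p̂₁ − p̂₂ = 0.8140 − 0.3910 = 0.4230.
0.4230 ± 0.02995 → (0.393, 0.453).

(0.393, 0.453)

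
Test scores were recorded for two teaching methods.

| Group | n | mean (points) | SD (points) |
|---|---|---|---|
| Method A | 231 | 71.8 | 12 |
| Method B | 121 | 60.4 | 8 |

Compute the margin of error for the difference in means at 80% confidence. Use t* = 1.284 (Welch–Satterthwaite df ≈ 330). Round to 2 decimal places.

1.38

SE₁ = s₁/√n₁ = 12/√231 = 0.7895; SE₂ = 8/√121 = 0.7273.
Independent samples, unequal variances: SE_diff = √(SE₁² + SE₂²) = √(0.62331025 + 0.52896529) = 1.0734.
t* = 1.284, so margin of error = 1.284 × 1.0734 = 1.3782.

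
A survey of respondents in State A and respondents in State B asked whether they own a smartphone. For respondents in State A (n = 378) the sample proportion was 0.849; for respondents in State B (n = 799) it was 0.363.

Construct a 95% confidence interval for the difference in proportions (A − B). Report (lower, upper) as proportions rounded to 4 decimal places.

Each SE is √(p̂(1−p̂)/n): √(0.8490·0.1510/378) = 0.01842 and √(0.3630·0.6370/799) = 0.01701.
SE(p̂₁ − p̂₂) = √(SE₁² + SE₂²) = √(0.0003392964 + 0.0002893401) = 0.02507, since the two samples are independent.
At 95% confidence z* = 1.960; margin = 1.960 × 0.02507 = 0.04914.
The difference is 0.8490 − 0.3630 = 0.4860, so the interval is 0.4860 ± 0.04914 = (0.4369, 0.5351).

(0.4369, 0.5351)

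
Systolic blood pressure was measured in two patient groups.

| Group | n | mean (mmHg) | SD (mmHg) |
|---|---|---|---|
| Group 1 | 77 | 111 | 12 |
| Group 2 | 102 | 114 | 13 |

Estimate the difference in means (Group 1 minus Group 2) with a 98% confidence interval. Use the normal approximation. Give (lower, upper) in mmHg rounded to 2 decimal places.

(-7.37, 1.37)

Per-group SEs: s₁/√n₁ = 12/√77 = 1.3675, s₂/√n₂ = 13/√102 = 1.2872.
Unpooled SE of the difference: √(1.87005625 + 1.65688384) = 1.8780.
Margin of error = z* · SE = 2.326 × 1.8780 = 4.3682.
x̄₁ − x̄₂ = 111 − 114 = -3.0000.
CI: -3.0000 ± 4.3682 = (-7.37, 1.37).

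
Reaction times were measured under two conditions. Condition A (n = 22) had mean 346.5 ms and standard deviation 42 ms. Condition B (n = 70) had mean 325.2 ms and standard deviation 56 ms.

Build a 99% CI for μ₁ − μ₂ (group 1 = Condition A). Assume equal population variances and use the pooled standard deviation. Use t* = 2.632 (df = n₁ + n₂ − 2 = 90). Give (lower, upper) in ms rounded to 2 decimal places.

(-12.84, 55.44)

s_p = √[((n₁−1)s₁² + (n₂−1)s₂²)/(n₁+n₂−2)] = √[(21·42² + 69·56²)/90] = 53.0647.
SE = 53.0647·√(1/22 + 1/70) = 12.9700.
With t* = 2.632, margin = 2.632 × 12.9700 = 34.1370.
x̄₁ − x̄₂ = 346.5 − 325.2 = 21.3000; interval 21.3000 ± 34.1370 = (-12.84, 55.44).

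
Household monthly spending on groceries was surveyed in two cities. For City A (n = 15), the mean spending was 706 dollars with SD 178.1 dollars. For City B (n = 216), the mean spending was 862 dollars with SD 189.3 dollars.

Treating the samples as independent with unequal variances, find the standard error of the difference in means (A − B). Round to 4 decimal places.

SE₁ = s₁/√n₁ = 178.1/√15 = 45.9852; SE₂ = 189.3/√216 = 12.8802.
Independent samples, unequal variances: SE_diff = √(SE₁² + SE₂²) = √(2114.63861904 + 165.89955204) = 47.7550.

47.7550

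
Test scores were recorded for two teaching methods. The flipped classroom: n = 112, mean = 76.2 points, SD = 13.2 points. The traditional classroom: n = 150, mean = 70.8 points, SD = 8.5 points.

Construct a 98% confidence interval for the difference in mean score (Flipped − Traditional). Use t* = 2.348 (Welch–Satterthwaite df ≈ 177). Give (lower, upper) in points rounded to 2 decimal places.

(2.05, 8.75)

Standard errors of each mean: 13.2/√112 = 1.2473 and 8.5/√150 = 0.6940.
SE(x̄₁ − x̄₂) = √(1.2473² + 0.6940²) = 1.4274 for independent samples with unequal variances.
With t* = 2.348, the margin is 2.348 × 1.4274 = 3.3515.
x̄₁ − x̄₂ = 76.2 − 70.8 = 5.4000; the interval is 5.4000 ± 3.3515 = (2.05, 8.75).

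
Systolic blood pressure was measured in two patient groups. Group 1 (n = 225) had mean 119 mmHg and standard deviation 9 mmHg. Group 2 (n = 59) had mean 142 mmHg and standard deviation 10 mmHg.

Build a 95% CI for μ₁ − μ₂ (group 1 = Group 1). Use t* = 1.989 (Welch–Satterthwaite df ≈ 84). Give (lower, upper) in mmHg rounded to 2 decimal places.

Standard errors of each mean: 9/√225 = 0.6000 and 10/√59 = 1.3019.
SE(x̄₁ − x̄₂) = √(0.6000² + 1.3019²) = 1.4335 for independent samples with unequal variances.
With t* = 1.989, the margin is 1.989 × 1.4335 = 2.8512.
x̄₁ − x̄₂ = 119 − 142 = -23.0000; the interval is -23.0000 ± 2.8512 = (-25.85, -20.15).

(-25.85, -20.15)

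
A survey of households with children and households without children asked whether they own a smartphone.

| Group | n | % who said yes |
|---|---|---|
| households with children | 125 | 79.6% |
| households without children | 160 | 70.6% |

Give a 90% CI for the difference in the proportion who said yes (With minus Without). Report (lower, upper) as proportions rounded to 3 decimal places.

Each SE is √(p̂(1−p̂)/n): √(0.7960·0.2040/125) = 0.03604 and √(0.7060·0.2940/160) = 0.03602.
SE(p̂₁ − p̂₂) = √(SE₁² + SE₂²) = √(0.0012988816 + 0.0012974404) = 0.05095, since the two samples are independent.
At 90% confidence z* = 1.645; margin = 1.645 × 0.05095 = 0.08381.
The difference is 0.7960 − 0.7060 = 0.0900, so the interval is 0.0900 ± 0.08381 = (0.006, 0.174).

(0.006, 0.174)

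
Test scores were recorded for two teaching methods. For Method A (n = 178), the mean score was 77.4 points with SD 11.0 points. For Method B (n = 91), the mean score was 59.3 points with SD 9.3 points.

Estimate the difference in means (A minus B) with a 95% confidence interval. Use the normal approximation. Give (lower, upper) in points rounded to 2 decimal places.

(15.60, 20.60)

Per-group SEs: s₁/√n₁ = 11.0/√178 = 0.8245, s₂/√n₂ = 9.3/√91 = 0.9749.
Unpooled SE of the difference: √(0.67980025 + 0.95043001) = 1.2768.
Margin of error = z* · SE = 1.960 × 1.2768 = 2.5025.
x̄₁ − x̄₂ = 77.4 − 59.3 = 18.1000.
CI: 18.1000 ± 2.5025 = (15.60, 20.60).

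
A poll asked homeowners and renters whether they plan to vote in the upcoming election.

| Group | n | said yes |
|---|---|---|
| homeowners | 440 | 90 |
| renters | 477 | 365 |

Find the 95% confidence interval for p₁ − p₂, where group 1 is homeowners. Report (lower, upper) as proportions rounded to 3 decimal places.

(-0.614, -0.507)

First, p̂₁ = 90/440 = 0.2045; p̂₂ = 365/477 = 0.7652.
The two standard errors are √(0.2045×0.7955/440) = 0.01923 and √(0.7652×0.2348/477) = 0.01941.
Because the samples are independent, SE_diff = √(0.01923² + 0.01941²) = 0.02732.
Using z* = 1.960 for 95%, ME = 1.960 × 0.02732 = 0.05355.
p̂₁ − p̂₂ = -0.5607; interval -0.5607 ± 0.05355 gives (-0.614, -0.507).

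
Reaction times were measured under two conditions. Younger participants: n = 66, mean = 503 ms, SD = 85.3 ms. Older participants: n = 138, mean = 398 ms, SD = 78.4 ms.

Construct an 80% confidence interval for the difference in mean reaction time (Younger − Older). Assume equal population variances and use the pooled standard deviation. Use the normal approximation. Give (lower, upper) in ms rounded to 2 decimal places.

(89.52, 120.48)

Pooled variance s_p² = [65·85.3² + 137·78.4²] / (66+138−2) = 6510.0226, so s_p = 80.6847.
SE_diff = s_p·√(1/n₁ + 1/n₂) = 80.6847·√(1/66 + 1/138) = 12.0752.
z* = 1.282; margin = 1.282 × 12.0752 = 15.4804.
Difference = 503 − 398 = 105.0000.
105.0000 ± 15.4804 → (89.52, 120.48).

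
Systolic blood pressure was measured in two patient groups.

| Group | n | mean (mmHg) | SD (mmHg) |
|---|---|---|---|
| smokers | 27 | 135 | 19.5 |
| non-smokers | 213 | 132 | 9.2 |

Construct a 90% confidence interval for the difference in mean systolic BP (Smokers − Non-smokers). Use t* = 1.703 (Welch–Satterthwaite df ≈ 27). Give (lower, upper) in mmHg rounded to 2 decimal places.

(-3.48, 9.48)

Standard errors of each mean: 19.5/√27 = 3.7528 and 9.2/√213 = 0.6304.
SE(x̄₁ − x̄₂) = √(3.7528² + 0.6304²) = 3.8054 for independent samples with unequal variances.
With t* = 1.703, the margin is 1.703 × 3.8054 = 6.4806.
x̄₁ − x̄₂ = 135 − 132 = 3.0000; the interval is 3.0000 ± 6.4806 = (-3.48, 9.48).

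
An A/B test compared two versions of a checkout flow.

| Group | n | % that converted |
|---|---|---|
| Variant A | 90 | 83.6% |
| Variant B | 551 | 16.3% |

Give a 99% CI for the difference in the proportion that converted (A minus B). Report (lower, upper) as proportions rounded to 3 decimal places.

SE₁ = √(p̂₁(1−p̂₁)/n₁) = √(0.8360·0.1640/90) = 0.03903; SE₂ = √(0.1630·0.8370/551) = 0.01574.
Independent samples: SE of the difference = √(SE₁² + SE₂²) = √(0.0015233409 + 0.0002477476) = 0.04208.
z* for 99% confidence is 2.576, so the margin of error is 2.576 × 0.04208 = 0.10840.
Point estimate p̂₁ − p̂₂ = 0.8360 − 0.1630 = 0.6730.
0.6730 ± 0.10840 → (0.565, 0.781).

(0.565, 0.781)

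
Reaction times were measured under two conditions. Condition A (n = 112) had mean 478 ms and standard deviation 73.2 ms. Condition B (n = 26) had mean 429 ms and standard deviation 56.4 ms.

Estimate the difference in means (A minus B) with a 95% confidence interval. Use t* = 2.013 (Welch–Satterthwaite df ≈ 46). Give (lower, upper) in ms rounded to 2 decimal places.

(22.74, 75.26)

Standard errors of each mean: 73.2/√112 = 6.9167 and 56.4/√26 = 11.0610.
SE(x̄₁ − x̄₂) = √(6.9167² + 11.0610²) = 13.0456 for independent samples with unequal variances.
With t* = 2.013, the margin is 2.013 × 13.0456 = 26.2608.
x̄₁ − x̄₂ = 478 − 429 = 49.0000; the interval is 49.0000 ± 26.2608 = (22.74, 75.26).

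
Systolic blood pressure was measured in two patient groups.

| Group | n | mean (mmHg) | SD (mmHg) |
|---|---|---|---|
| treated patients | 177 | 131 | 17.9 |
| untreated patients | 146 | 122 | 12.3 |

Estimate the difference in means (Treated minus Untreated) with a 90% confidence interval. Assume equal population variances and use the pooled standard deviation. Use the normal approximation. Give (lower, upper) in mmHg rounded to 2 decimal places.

s_p = √[((n₁−1)s₁² + (n₂−1)s₂²)/(n₁+n₂−2)] = √[(176·17.9² + 145·12.3²)/321] = 15.6210.
SE = 15.6210·√(1/177 + 1/146) = 1.7464.
With z* = 1.645, margin = 1.645 × 1.7464 = 2.8728.
x̄₁ − x̄₂ = 131 − 122 = 9.0000; interval 9.0000 ± 2.8728 = (6.13, 11.87).

(6.13, 11.87)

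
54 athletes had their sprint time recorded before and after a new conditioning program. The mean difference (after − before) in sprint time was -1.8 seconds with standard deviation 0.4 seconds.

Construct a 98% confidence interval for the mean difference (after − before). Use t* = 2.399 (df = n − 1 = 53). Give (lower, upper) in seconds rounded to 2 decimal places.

This is a matched-pairs design, so SE = s_d/√n = 0.4/√54 = 0.0544.
Margin = 2.399 × 0.0544 = 0.1305; the interval is -1.8 ± 0.1305 = (-1.93, -1.67).

(-1.93, -1.67)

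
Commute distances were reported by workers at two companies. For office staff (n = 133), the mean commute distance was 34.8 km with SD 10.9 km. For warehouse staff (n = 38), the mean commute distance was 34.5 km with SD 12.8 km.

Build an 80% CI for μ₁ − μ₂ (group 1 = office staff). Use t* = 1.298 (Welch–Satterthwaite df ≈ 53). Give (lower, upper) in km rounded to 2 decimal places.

Standard errors of each mean: 10.9/√133 = 0.9451 and 12.8/√38 = 2.0764.
SE(x̄₁ − x̄₂) = √(0.9451² + 2.0764²) = 2.2814 for independent samples with unequal variances.
With t* = 1.298, the margin is 1.298 × 2.2814 = 2.9613.
x̄₁ − x̄₂ = 34.8 − 34.5 = 0.3000; the interval is 0.3000 ± 2.9613 = (-2.66, 3.26).

(-2.66, 3.26)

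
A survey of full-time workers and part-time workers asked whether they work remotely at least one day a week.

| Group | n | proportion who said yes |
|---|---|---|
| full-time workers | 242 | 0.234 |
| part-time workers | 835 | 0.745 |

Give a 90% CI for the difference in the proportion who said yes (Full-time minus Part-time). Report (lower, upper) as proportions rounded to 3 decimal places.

(-0.562, -0.460)

SE₁ = √(p̂₁(1−p̂₁)/n₁) = √(0.2340·0.7660/242) = 0.02722; SE₂ = √(0.7450·0.2550/835) = 0.01508.
Independent samples: SE of the difference = √(SE₁² + SE₂²) = √(0.0007409284 + 0.0002274064) = 0.03112.
z* for 90% confidence is 1.645, so the margin of error is 1.645 × 0.03112 = 0.05119.
Point estimate p̂₁ − p̂₂ = 0.2340 − 0.7450 = -0.5110.
-0.5110 ± 0.05119 → (-0.562, -0.460).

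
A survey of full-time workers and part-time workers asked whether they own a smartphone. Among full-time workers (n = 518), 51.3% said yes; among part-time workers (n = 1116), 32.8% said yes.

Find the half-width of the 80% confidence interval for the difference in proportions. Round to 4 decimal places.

The two standard errors are √(0.5130×0.4870/518) = 0.02196 and √(0.3280×0.6720/1116) = 0.01405.
Because the samples are independent, SE_diff = √(0.02196² + 0.01405²) = 0.02607.
Using z* = 1.282 for 80%, ME = 1.282 × 0.02607 = 0.03342.

0.0334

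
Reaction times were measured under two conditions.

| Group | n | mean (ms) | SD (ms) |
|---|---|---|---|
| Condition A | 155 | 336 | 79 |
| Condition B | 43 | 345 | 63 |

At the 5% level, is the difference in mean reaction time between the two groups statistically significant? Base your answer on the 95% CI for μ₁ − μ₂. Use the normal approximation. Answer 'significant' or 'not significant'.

not significant

SE₁ = s₁/√n₁ = 79/√155 = 6.3454; SE₂ = 63/√43 = 9.6074.
Independent samples, unequal variances: SE_diff = √(SE₁² + SE₂²) = √(40.26410116 + 92.30213476) = 11.5137.
z* = 1.960, so margin of error = 1.960 × 11.5137 = 22.5669.
Difference in means = 336 − 345 = -9.0000.
-9.0000 ± 22.5669 → (-31.5669, 13.5669).
The interval (-31.5669, 13.5669) contains 0, so the difference is not significant.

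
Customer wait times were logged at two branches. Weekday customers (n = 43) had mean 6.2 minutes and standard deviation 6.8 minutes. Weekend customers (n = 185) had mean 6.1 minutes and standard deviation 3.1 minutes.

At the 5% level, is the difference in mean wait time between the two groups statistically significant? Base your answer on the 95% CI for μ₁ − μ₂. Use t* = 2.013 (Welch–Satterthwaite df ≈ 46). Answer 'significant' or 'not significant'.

Standard errors of each mean: 6.8/√43 = 1.0370 and 3.1/√185 = 0.2279.
SE(x̄₁ − x̄₂) = √(1.0370² + 0.2279²) = 1.0617 for independent samples with unequal variances.
With t* = 2.013, the margin is 2.013 × 1.0617 = 2.1372.
x̄₁ − x̄₂ = 6.2 − 6.1 = 0.1000; the interval is 0.1000 ± 2.1372 = (-2.0372, 2.2372).
The interval (-2.0372, 2.2372) contains 0, so the difference is not significant.

not significant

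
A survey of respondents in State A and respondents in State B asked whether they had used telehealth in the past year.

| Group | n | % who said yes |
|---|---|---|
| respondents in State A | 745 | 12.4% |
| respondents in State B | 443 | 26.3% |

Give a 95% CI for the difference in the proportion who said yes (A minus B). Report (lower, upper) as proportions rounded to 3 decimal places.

Each SE is √(p̂(1−p̂)/n): √(0.1240·0.8760/745) = 0.01207 and √(0.2630·0.7370/443) = 0.02092.
SE(p̂₁ − p̂₂) = √(SE₁² + SE₂²) = √(0.0001456849 + 0.0004376464) = 0.02415, since the two samples are independent.
At 95% confidence z* = 1.960; margin = 1.960 × 0.02415 = 0.04733.
The difference is 0.1240 − 0.2630 = -0.1390, so the interval is -0.1390 ± 0.04733 = (-0.186, -0.092).

(-0.186, -0.092)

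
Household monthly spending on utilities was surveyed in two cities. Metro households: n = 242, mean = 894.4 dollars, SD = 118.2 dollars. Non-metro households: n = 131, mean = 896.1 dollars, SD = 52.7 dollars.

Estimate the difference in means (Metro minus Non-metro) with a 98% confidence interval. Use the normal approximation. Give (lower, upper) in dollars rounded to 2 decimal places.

SE₁ = s₁/√n₁ = 118.2/√242 = 7.5982; SE₂ = 52.7/√131 = 4.6044.
Independent samples, unequal variances: SE_diff = √(SE₁² + SE₂²) = √(57.73264324 + 21.20049936) = 8.8844.
z* = 2.326, so margin of error = 2.326 × 8.8844 = 20.6651.
Difference in means = 894.4 − 896.1 = -1.7000.
-1.7000 ± 20.6651 → (-22.37, 18.97).

(-22.37, 18.97)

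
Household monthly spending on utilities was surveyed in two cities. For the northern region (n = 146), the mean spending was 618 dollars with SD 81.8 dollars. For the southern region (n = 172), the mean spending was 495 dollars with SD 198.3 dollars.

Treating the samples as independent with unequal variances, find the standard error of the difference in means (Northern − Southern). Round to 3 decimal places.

16.567

Standard errors of each mean: 81.8/√146 = 6.7698 and 198.3/√172 = 15.1202.
SE(x̄₁ − x̄₂) = √(6.7698² + 15.1202²) = 16.5666 for independent samples with unequal variances.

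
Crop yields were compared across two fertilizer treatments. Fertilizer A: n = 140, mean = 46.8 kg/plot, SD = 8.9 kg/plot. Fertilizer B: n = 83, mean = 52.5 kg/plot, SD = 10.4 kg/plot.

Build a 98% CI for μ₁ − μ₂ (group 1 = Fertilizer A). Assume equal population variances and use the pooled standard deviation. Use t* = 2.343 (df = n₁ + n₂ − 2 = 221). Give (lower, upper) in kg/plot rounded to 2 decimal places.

Pooled variance s_p² = [139·8.9² + 82·10.4²] / (140+83−2) = 89.9516, so s_p = 9.4843.
SE_diff = s_p·√(1/n₁ + 1/n₂) = 9.4843·√(1/140 + 1/83) = 1.3139.
t* = 2.343; margin = 2.343 × 1.3139 = 3.0785.
Difference = 46.8 − 52.5 = -5.7000.
-5.7000 ± 3.0785 → (-8.78, -2.62).

(-8.78, -2.62)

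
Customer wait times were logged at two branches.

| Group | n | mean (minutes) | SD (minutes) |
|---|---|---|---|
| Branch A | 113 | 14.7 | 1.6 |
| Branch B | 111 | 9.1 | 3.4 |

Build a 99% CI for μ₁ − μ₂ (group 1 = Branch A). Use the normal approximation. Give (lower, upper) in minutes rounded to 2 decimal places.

Per-group SEs: s₁/√n₁ = 1.6/√113 = 0.1505, s₂/√n₂ = 3.4/√111 = 0.3227.
Unpooled SE of the difference: √(0.02265025 + 0.10413529) = 0.3561.
Margin of error = z* · SE = 2.576 × 0.3561 = 0.9173.
x̄₁ − x̄₂ = 14.7 − 9.1 = 5.6000.
CI: 5.6000 ± 0.9173 = (4.68, 6.52).

(4.68, 6.52)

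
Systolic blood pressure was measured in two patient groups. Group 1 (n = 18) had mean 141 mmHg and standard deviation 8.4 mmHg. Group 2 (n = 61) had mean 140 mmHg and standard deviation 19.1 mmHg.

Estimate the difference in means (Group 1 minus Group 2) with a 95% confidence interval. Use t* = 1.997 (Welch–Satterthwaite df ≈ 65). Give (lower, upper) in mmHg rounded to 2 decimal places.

(-5.28, 7.28)

SE₁ = s₁/√n₁ = 8.4/√18 = 1.9799; SE₂ = 19.1/√61 = 2.4455.
Independent samples, unequal variances: SE_diff = √(SE₁² + SE₂²) = √(3.92000401 + 5.98047025) = 3.1465.
t* = 1.997, so margin of error = 1.997 × 3.1465 = 6.2836.
Difference in means = 141 − 140 = 1.0000.
1.0000 ± 6.2836 → (-5.28, 7.28).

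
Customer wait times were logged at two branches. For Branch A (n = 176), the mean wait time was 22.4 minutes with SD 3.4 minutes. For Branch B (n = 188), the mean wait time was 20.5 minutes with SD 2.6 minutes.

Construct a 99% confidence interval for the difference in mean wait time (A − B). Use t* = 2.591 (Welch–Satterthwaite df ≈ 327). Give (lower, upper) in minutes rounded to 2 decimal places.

(1.07, 2.73)

Standard errors of each mean: 3.4/√176 = 0.2563 and 2.6/√188 = 0.1896.
SE(x̄₁ − x̄₂) = √(0.2563² + 0.1896²) = 0.3188 for independent samples with unequal variances.
With t* = 2.591, the margin is 2.591 × 0.3188 = 0.8260.
x̄₁ − x̄₂ = 22.4 − 20.5 = 1.9000; the interval is 1.9000 ± 0.8260 = (1.07, 2.73).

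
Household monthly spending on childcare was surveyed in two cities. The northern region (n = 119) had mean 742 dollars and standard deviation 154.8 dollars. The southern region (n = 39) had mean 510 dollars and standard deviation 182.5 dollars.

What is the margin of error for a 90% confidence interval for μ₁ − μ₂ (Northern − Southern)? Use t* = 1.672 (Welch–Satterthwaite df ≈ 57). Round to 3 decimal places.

54.318

SE₁ = s₁/√n₁ = 154.8/√119 = 14.1905; SE₂ = 182.5/√39 = 29.2234.
Independent samples, unequal variances: SE_diff = √(SE₁² + SE₂²) = √(201.37029025 + 854.00710756) = 32.4866.
t* = 1.672, so margin of error = 1.672 × 32.4866 = 54.3176.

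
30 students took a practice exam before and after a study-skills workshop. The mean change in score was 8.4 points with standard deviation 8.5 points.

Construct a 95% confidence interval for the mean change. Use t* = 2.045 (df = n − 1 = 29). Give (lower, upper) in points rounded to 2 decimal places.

This is a matched-pairs design, so SE = s_d/√n = 8.5/√30 = 1.5519.
Margin = 2.045 × 1.5519 = 3.1736; the interval is 8.4 ± 3.1736 = (5.23, 11.57).

(5.23, 11.57)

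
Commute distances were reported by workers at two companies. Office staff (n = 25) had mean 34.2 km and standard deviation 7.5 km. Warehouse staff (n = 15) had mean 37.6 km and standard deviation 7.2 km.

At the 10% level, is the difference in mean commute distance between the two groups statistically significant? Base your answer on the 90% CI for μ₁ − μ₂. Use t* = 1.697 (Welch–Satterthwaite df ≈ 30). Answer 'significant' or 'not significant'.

not significant

Standard errors of each mean: 7.5/√25 = 1.5000 and 7.2/√15 = 1.8590.
SE(x̄₁ − x̄₂) = √(1.5000² + 1.8590²) = 2.3887 for independent samples with unequal variances.
With t* = 1.697, the margin is 1.697 × 2.3887 = 4.0536.
x̄₁ − x̄₂ = 34.2 − 37.6 = -3.4000; the interval is -3.4000 ± 4.0536 = (-7.4536, 0.6536).
The interval (-7.4536, 0.6536) contains 0, so the difference is not significant.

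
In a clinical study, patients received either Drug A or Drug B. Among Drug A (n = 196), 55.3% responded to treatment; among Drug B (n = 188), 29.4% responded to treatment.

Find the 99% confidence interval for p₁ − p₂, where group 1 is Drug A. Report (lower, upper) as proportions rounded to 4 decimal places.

(0.1337, 0.3843)

SE₁ = √(p̂₁(1−p̂₁)/n₁) = √(0.5530·0.4470/196) = 0.03551; SE₂ = √(0.2940·0.7060/188) = 0.03323.
Independent samples: SE of the difference = √(SE₁² + SE₂²) = √(0.0012609601 + 0.0011042329) = 0.04863.
z* for 99% confidence is 2.576, so the margin of error is 2.576 × 0.04863 = 0.12527.
Point estimate p̂₁ − p̂₂ = 0.5530 − 0.2940 = 0.2590.
0.2590 ± 0.12527 → (0.1337, 0.3843).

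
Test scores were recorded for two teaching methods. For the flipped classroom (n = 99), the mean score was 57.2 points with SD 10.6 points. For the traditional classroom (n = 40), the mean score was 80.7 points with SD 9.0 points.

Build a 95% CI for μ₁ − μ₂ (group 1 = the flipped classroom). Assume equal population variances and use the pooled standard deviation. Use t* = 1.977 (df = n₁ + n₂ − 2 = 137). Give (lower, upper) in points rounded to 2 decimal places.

(-27.27, -19.73)

s_p = √[((n₁−1)s₁² + (n₂−1)s₂²)/(n₁+n₂−2)] = √[(98·10.6² + 39·9.0²)/137] = 10.1702.
SE = 10.1702·√(1/99 + 1/40) = 1.9054.
With t* = 1.977, margin = 1.977 × 1.9054 = 3.7670.
x̄₁ − x̄₂ = 57.2 − 80.7 = -23.5000; interval -23.5000 ± 3.7670 = (-27.27, -19.73).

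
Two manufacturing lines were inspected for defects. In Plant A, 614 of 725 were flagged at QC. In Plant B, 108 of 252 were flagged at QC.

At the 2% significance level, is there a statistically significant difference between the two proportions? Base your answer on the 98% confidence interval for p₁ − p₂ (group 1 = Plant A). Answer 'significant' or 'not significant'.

significant

p̂₁ = 614/725 = 0.8469 and p̂₂ = 108/252 = 0.4286.
SE₁ = √(p̂₁(1−p̂₁)/n₁) = √(0.8469·0.1531/725) = 0.01337; SE₂ = √(0.4286·0.5714/252) = 0.03117.
Independent samples: SE of the difference = √(SE₁² + SE₂²) = √(0.0001787569 + 0.0009715689) = 0.03392.
z* for 98% confidence is 2.326, so the margin of error is 2.326 × 0.03392 = 0.07890.
Point estimate p̂₁ − p̂₂ = 0.8469 − 0.4286 = 0.4183.
0.4183 ± 0.07890 → (0.33940, 0.49720).
The interval (0.33940, 0.49720) does not contain 0, so the difference is significant.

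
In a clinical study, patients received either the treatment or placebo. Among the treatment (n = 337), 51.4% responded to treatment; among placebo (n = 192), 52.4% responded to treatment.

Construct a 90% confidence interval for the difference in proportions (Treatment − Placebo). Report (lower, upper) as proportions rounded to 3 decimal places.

The two standard errors are √(0.5140×0.4860/337) = 0.02723 and √(0.5240×0.4760/192) = 0.03604.
Because the samples are independent, SE_diff = √(0.02723² + 0.03604²) = 0.04517.
Using z* = 1.645 for 90%, ME = 1.645 × 0.04517 = 0.07430.
p̂₁ − p̂₂ = -0.0100; interval -0.0100 ± 0.07430 gives (-0.084, 0.064).

(-0.084, 0.064)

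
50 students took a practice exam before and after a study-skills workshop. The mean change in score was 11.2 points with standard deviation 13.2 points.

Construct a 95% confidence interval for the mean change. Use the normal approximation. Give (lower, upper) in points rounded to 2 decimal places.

(7.54, 14.86)

Paired design: SE = s_d/√n = 13.2/√50 = 1.8668.
z* = 1.960; margin of error = 1.960 × 1.8668 = 3.6589.
11.2 ± 3.6589 → (7.54, 14.86).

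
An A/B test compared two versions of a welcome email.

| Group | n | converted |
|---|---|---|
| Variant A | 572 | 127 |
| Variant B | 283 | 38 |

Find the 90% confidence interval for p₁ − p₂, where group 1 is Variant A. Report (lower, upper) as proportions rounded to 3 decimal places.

First, p̂₁ = 127/572 = 0.2220; p̂₂ = 38/283 = 0.1343.
The two standard errors are √(0.2220×0.7780/572) = 0.01738 and √(0.1343×0.8657/283) = 0.02027.
Because the samples are independent, SE_diff = √(0.01738² + 0.02027²) = 0.02670.
Using z* = 1.645 for 90%, ME = 1.645 × 0.02670 = 0.04392.
p̂₁ − p̂₂ = 0.0877; interval 0.0877 ± 0.04392 gives (0.044, 0.132).

(0.044, 0.132)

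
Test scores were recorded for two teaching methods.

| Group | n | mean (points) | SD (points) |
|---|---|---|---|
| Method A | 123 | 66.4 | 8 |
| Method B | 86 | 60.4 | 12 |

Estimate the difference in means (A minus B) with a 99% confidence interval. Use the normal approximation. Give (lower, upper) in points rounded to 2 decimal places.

Standard errors of each mean: 8/√123 = 0.7213 and 12/√86 = 1.2940.
SE(x̄₁ − x̄₂) = √(0.7213² + 1.2940²) = 1.4815 for independent samples with unequal variances.
With z* = 2.576, the margin is 2.576 × 1.4815 = 3.8163.
x̄₁ − x̄₂ = 66.4 − 60.4 = 6.0000; the interval is 6.0000 ± 3.8163 = (2.18, 9.82).

(2.18, 9.82)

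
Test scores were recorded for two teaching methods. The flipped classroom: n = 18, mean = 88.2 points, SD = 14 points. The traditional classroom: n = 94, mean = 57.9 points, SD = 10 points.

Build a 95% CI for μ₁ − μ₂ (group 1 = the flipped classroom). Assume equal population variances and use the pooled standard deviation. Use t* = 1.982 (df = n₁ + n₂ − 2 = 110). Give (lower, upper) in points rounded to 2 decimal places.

(24.84, 35.76)

Pooled variance s_p² = [17·14² + 93·10²] / (18+94−2) = 114.8364, so s_p = 10.7162.
SE_diff = s_p·√(1/n₁ + 1/n₂) = 10.7162·√(1/18 + 1/94) = 2.7571.
t* = 1.982; margin = 1.982 × 2.7571 = 5.4646.
Difference = 88.2 − 57.9 = 30.3000.
30.3000 ± 5.4646 → (24.84, 35.76).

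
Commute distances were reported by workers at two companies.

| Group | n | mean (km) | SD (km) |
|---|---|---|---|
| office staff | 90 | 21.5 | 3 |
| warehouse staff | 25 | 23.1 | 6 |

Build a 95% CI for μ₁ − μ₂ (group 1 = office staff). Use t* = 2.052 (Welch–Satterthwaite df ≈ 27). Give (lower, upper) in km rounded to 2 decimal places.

SE₁ = s₁/√n₁ = 3/√90 = 0.3162; SE₂ = 6/√25 = 1.2000.
Independent samples, unequal variances: SE_diff = √(SE₁² + SE₂²) = √(0.09998244 + 1.44) = 1.2410.
t* = 2.052, so margin of error = 2.052 × 1.2410 = 2.5465.
Difference in means = 21.5 − 23.1 = -1.6000.
-1.6000 ± 2.5465 → (-4.15, 0.95).

(-4.15, 0.95)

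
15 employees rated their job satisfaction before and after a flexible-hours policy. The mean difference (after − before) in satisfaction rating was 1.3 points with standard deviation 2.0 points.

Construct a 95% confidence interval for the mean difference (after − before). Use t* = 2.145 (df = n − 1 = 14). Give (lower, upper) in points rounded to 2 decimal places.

This is a matched-pairs design, so SE = s_d/√n = 2.0/√15 = 0.5164.
Margin = 2.145 × 0.5164 = 1.1077; the interval is 1.3 ± 1.1077 = (0.19, 2.41).

(0.19, 2.41)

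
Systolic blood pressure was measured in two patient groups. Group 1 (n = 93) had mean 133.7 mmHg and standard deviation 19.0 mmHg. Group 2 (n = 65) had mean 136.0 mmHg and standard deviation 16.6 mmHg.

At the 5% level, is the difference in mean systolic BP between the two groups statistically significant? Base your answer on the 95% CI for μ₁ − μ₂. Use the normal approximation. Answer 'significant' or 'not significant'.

not significant

SE₁ = s₁/√n₁ = 19.0/√93 = 1.9702; SE₂ = 16.6/√65 = 2.0590.
Independent samples, unequal variances: SE_diff = √(SE₁² + SE₂²) = √(3.88168804 + 4.239481) = 2.8498.
z* = 1.960, so margin of error = 1.960 × 2.8498 = 5.5856.
Difference in means = 133.7 − 136.0 = -2.3000.
-2.3000 ± 5.5856 → (-7.8856, 3.2856).
The interval (-7.8856, 3.2856) contains 0, so the difference is not significant.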